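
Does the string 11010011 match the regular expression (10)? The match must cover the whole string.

no

No split of 11010011 into u·v has 1 matching u and 0 matching v.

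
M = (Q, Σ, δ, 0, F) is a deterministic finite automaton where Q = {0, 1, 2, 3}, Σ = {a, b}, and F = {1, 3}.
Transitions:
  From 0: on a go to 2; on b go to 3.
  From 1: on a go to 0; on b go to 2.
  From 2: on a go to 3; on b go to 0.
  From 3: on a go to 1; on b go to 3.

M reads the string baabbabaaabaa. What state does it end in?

0 --b--> 3
3 --a--> 1
1 --a--> 0
0 --b--> 3
3 --b--> 3
3 --a--> 1
1 --b--> 2
2 --a--> 3
3 --a--> 1
1 --a--> 0
0 --b--> 3
3 --a--> 1
1 --a--> 0

0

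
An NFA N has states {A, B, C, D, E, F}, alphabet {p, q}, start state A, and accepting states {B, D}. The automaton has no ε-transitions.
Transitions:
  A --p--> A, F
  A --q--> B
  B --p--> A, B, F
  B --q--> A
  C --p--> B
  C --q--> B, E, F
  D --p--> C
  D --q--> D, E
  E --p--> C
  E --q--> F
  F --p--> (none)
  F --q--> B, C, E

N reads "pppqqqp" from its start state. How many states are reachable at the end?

Start: {A}
read p: {A, F}
read p: {A, F}
read p: {A, F}
read q: {B, C, E}
read q: {A, B, E, F}
read q: {A, B, C, E, F}
read p: {A, B, C, F}
Final reachable set {A, B, C, F} has 4 states.

4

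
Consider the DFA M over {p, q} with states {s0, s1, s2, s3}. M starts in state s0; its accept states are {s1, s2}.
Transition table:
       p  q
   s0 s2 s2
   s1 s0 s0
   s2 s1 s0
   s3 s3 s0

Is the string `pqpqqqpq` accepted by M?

rejected

s0 --p--> s2
s2 --q--> s0
s0 --p--> s2
s2 --q--> s0
s0 --q--> s2
s2 --q--> s0
s0 --p--> s2
s2 --q--> s0
End in state s0, which is not an accepting state.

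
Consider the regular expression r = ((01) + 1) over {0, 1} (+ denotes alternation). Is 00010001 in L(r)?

no

Neither (01) nor 1 matches 00010001.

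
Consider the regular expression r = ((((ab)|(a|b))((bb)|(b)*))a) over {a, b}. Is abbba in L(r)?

Split as abbb·a: (((ab)|(a|b))((bb)|(b)*)) matches abbb and a matches a.

yes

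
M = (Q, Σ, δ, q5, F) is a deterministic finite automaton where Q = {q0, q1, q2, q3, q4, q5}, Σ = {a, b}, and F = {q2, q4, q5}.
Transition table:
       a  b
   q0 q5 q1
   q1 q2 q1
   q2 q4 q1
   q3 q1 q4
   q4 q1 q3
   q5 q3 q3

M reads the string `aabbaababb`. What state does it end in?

q1

q5 --a--> q3
q3 --a--> q1
q1 --b--> q1
q1 --b--> q1
q1 --a--> q2
q2 --a--> q4
q4 --b--> q3
q3 --a--> q1
q1 --b--> q1
q1 --b--> q1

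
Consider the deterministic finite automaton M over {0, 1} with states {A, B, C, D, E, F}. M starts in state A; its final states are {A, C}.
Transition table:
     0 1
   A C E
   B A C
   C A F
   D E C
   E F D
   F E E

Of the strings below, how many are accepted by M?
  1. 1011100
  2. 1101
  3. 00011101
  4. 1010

1011100: accepted
1101: rejected
00011101: rejected
1010: rejected

1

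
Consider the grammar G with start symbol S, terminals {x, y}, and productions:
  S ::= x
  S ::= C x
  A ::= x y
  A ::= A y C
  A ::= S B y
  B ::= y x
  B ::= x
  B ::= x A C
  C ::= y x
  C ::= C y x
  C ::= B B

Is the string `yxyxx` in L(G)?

yes

S ⇒ Cx ⇒ Cyxx ⇒ yxyxx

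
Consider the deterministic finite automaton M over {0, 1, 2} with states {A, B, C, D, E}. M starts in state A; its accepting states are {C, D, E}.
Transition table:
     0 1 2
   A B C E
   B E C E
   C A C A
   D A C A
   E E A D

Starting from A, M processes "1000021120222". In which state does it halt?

A

A --1--> C
C --0--> A
A --0--> B
B --0--> E
E --0--> E
E --2--> D
D --1--> C
C --1--> C
C --2--> A
A --0--> B
B --2--> E
E --2--> D
D --2--> A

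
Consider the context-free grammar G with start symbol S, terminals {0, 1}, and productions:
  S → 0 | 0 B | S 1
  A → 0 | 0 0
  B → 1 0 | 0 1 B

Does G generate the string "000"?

no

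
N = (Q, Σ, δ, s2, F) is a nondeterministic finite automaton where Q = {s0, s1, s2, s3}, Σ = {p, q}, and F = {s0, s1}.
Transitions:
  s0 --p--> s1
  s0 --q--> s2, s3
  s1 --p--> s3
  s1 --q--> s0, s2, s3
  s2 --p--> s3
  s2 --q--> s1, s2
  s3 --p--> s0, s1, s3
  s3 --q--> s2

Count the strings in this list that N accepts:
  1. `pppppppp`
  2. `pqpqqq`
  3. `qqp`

3

`pppppppp`: accepted
`pqpqqq`: accepted
`qqp`: accepted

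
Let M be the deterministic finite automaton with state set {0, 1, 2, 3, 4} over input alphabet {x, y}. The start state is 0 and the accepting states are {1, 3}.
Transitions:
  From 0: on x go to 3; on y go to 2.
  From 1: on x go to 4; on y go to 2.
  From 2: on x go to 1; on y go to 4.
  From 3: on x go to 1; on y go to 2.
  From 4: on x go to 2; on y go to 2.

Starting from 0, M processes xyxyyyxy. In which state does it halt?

0 --x--> 3
3 --y--> 2
2 --x--> 1
1 --y--> 2
2 --y--> 4
4 --y--> 2
2 --x--> 1
1 --y--> 2

2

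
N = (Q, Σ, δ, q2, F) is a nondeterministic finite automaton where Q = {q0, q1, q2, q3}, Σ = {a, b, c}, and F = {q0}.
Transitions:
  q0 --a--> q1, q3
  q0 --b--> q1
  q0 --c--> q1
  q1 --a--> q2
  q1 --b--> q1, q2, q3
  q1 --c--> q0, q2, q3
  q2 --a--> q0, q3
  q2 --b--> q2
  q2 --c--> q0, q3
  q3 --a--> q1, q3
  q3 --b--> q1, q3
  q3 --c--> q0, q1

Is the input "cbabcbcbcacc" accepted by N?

accepted

Start: {q2}
read c: {q0, q3}
read b: {q1, q3}
read a: {q1, q2, q3}
read b: {q1, q2, q3}
read c: {q0, q1, q2, q3}
read b: {q1, q2, q3}
read c: {q0, q1, q2, q3}
read b: {q1, q2, q3}
read c: {q0, q1, q2, q3}
read a: {q0, q1, q2, q3}
read c: {q0, q1, q2, q3}
read c: {q0, q1, q2, q3}
Reachable ∩ accepting = {q0} — nonempty.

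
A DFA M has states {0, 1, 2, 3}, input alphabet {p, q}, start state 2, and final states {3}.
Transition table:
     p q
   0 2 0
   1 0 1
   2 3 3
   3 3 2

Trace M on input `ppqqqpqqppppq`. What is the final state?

2 --p--> 3
3 --p--> 3
3 --q--> 2
2 --q--> 3
3 --q--> 2
2 --p--> 3
3 --q--> 2
2 --q--> 3
3 --p--> 3
3 --p--> 3
3 --p--> 3
3 --p--> 3
3 --q--> 2

2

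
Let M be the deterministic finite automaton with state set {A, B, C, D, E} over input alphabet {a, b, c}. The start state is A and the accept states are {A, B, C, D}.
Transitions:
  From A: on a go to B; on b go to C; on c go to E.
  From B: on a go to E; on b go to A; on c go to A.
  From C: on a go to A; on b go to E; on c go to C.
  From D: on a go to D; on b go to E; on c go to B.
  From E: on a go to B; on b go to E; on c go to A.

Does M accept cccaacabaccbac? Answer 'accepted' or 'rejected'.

A --c--> E
E --c--> A
A --c--> E
E --a--> B
B --a--> E
E --c--> A
A --a--> B
B --b--> A
A --a--> B
B --c--> A
A --c--> E
E --b--> E
E --a--> B
B --c--> A
End in state A, which is an accepting state.

accepted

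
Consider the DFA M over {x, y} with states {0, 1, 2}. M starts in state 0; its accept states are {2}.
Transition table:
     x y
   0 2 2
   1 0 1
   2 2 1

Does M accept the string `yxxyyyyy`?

0 --y--> 2
2 --x--> 2
2 --x--> 2
2 --y--> 1
1 --y--> 1
1 --y--> 1
1 --y--> 1
1 --y--> 1
End in state 1, which is not an accepting state.

rejected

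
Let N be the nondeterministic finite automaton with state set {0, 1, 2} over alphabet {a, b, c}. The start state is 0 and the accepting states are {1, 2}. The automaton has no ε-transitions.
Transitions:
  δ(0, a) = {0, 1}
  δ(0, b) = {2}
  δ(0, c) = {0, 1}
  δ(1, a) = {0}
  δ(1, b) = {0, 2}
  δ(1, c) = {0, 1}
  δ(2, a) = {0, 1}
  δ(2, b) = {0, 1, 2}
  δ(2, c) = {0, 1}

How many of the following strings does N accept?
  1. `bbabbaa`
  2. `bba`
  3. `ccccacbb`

3

`bbabbaa`: accepted
`bba`: accepted
`ccccacbb`: accepted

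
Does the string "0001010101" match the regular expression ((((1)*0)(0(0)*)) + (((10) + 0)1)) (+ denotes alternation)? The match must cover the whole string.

Neither (((1)*0)(0(0)*)) nor (((10)+0)1) matches 0001010101.

no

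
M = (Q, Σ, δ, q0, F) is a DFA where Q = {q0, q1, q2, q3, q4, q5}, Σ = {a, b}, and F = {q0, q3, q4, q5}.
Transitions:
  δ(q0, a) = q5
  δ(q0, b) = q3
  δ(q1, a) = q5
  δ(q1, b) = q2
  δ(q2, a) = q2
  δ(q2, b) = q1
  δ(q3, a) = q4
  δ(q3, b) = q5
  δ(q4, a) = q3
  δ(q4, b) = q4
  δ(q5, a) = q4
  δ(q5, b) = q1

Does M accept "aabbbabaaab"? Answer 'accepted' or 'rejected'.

accepted

q0 --a--> q5
q5 --a--> q4
q4 --b--> q4
q4 --b--> q4
q4 --b--> q4
q4 --a--> q3
q3 --b--> q5
q5 --a--> q4
q4 --a--> q3
q3 --a--> q4
q4 --b--> q4
End in state q4, which is an accepting state.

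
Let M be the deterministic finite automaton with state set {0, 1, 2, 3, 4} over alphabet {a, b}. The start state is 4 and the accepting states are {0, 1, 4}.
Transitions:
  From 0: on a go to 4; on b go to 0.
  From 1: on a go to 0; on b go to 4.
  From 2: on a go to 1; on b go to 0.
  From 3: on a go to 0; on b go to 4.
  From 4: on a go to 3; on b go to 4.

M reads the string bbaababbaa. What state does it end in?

0

4 --b--> 4
4 --b--> 4
4 --a--> 3
3 --a--> 0
0 --b--> 0
0 --a--> 4
4 --b--> 4
4 --b--> 4
4 --a--> 3
3 --a--> 0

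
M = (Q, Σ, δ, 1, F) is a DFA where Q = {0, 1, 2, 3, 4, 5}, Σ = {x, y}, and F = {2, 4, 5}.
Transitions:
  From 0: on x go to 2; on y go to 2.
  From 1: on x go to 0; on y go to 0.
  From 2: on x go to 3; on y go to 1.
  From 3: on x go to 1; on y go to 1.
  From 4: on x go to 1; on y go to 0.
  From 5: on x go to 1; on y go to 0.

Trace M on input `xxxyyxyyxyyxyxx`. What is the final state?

2

1 --x--> 0
0 --x--> 2
2 --x--> 3
3 --y--> 1
1 --y--> 0
0 --x--> 2
2 --y--> 1
1 --y--> 0
0 --x--> 2
2 --y--> 1
1 --y--> 0
0 --x--> 2
2 --y--> 1
1 --x--> 0
0 --x--> 2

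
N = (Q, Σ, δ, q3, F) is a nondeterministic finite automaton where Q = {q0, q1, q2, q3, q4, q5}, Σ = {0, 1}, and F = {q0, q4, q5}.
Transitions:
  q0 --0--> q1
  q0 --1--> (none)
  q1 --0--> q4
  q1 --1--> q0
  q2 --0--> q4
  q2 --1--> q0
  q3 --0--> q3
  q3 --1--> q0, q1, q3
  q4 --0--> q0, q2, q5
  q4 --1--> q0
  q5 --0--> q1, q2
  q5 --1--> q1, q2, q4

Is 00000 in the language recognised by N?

Start: {q3}
read 0: {q3}
read 0: {q3}
read 0: {q3}
read 0: {q3}
read 0: {q3}
Reachable ∩ accepting = {} — empty.

rejected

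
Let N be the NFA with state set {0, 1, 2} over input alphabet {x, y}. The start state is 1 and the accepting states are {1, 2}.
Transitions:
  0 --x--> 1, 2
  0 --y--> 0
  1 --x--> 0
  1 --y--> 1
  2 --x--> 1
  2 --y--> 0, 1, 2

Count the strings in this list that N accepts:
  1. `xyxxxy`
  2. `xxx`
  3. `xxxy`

3

`xyxxxy`: accepted
`xxx`: accepted
`xxxy`: accepted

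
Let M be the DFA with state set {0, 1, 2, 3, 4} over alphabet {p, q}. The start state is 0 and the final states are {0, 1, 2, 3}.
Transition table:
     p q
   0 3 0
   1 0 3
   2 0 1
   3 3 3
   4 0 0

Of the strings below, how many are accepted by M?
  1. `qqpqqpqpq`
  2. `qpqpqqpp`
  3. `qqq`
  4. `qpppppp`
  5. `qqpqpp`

`qqpqqpqpq`: accepted
`qpqpqqpp`: accepted
`qqq`: accepted
`qpppppp`: accepted
`qqpqpp`: accepted

5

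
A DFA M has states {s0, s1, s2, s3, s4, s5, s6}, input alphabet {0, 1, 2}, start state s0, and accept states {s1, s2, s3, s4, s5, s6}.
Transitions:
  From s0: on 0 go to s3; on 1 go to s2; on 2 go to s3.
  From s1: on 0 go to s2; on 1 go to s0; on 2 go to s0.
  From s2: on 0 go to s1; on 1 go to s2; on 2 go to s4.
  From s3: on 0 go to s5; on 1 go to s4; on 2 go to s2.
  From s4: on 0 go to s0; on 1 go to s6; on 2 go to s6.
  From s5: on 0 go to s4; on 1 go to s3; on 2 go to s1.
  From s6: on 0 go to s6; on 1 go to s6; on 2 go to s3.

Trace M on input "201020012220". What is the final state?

s0

s0 --2--> s3
s3 --0--> s5
s5 --1--> s3
s3 --0--> s5
s5 --2--> s1
s1 --0--> s2
s2 --0--> s1
s1 --1--> s0
s0 --2--> s3
s3 --2--> s2
s2 --2--> s4
s4 --0--> s0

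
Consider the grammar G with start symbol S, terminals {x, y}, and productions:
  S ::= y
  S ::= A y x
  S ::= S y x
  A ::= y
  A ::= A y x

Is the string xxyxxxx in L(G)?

no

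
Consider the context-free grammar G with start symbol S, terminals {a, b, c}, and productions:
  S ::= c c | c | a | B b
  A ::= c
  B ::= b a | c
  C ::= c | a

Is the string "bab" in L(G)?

yes

S ⇒ Bb ⇒ bab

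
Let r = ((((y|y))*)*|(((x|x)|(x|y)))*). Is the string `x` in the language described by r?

yes

The right alternative (((x|x)|(x|y)))* matches x.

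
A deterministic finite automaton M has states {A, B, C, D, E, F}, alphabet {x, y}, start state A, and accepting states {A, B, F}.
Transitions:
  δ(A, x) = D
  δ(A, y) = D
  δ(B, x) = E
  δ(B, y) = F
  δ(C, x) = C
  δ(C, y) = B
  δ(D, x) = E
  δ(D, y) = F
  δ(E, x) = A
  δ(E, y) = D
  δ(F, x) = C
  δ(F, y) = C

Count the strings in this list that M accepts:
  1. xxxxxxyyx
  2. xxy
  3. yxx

xxxxxxyyx: rejected
xxy: rejected
yxx: accepted

1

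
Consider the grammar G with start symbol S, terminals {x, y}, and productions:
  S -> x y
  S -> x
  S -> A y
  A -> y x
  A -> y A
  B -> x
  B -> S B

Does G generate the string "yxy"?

yes

S ⇒ Ay ⇒ yxy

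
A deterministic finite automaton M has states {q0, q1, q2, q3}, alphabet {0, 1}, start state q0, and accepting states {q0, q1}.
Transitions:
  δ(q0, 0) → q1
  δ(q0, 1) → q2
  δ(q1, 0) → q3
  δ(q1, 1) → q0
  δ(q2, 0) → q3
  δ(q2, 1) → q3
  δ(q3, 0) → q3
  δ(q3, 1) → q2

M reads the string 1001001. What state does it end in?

q2

q0 --1--> q2
q2 --0--> q3
q3 --0--> q3
q3 --1--> q2
q2 --0--> q3
q3 --0--> q3
q3 --1--> q2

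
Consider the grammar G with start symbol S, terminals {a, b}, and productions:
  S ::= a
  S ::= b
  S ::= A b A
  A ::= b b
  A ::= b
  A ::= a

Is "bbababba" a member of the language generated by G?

no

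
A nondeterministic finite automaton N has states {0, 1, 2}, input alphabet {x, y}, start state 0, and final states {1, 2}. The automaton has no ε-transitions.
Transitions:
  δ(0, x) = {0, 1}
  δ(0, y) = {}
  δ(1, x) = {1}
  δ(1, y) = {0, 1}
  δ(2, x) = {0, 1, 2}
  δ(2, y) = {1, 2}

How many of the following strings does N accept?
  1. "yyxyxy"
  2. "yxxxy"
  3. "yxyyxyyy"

"yyxyxy": rejected
"yxxxy": rejected
"yxyyxyyy": rejected

0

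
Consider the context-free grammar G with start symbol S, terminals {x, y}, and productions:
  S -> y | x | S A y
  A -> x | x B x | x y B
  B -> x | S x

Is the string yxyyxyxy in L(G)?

S ⇒ SAy ⇒ yAy ⇒ yxyBy ⇒ yxySxy ⇒ yxySAyxy ⇒ yxyyAyxy ⇒ yxyyxyxy

yes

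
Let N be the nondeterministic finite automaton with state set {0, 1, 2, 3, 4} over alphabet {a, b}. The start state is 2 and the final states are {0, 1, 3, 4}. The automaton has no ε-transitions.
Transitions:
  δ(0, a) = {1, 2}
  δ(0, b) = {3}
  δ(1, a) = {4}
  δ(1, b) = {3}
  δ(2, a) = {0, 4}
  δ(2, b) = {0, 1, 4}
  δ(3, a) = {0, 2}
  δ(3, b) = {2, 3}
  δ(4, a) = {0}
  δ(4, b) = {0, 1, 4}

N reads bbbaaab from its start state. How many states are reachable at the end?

4

Start: {2}
read b: {0, 1, 4}
read b: {0, 1, 3, 4}
read b: {0, 1, 2, 3, 4}
read a: {0, 1, 2, 4}
read a: {0, 1, 2, 4}
read a: {0, 1, 2, 4}
read b: {0, 1, 3, 4}
Final reachable set {0, 1, 3, 4} has 4 states.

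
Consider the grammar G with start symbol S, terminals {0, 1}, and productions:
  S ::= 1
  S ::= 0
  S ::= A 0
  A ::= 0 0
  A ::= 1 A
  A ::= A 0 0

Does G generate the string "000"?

yes

S ⇒ A0 ⇒ 000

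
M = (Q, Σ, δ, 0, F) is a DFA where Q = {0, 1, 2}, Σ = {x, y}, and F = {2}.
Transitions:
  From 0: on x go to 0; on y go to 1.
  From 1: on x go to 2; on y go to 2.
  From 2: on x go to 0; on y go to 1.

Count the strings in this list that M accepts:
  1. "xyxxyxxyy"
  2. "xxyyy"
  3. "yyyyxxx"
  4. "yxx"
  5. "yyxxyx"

"xyxxyxxyy": accepted
"xxyyy": rejected
"yyyyxxx": rejected
"yxx": rejected
"yyxxyx": accepted

2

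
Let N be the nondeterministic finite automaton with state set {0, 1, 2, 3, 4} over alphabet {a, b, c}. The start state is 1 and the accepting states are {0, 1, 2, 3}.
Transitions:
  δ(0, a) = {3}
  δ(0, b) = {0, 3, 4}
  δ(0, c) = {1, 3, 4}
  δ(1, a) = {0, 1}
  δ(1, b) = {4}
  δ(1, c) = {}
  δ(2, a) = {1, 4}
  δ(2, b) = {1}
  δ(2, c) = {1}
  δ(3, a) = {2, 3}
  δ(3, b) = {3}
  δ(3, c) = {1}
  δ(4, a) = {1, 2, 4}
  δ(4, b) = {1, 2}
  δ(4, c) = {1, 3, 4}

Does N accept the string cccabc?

rejected

Start: {1}
read c: {}
The reachable set is empty and stays empty for the remaining 5 symbols.
Reachable ∩ accepting = {} — empty.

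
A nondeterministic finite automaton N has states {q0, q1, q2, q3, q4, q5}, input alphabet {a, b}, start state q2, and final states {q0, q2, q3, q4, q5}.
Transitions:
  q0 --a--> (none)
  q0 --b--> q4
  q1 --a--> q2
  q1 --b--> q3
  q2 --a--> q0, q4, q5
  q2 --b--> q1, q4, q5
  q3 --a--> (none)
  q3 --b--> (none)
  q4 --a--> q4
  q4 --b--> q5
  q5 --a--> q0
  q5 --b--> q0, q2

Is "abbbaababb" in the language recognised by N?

Start: {q2}
read a: {q0, q4, q5}
read b: {q0, q2, q4, q5}
read b: {q0, q1, q2, q4, q5}
read b: {q0, q1, q2, q3, q4, q5}
read a: {q0, q2, q4, q5}
read a: {q0, q4, q5}
read b: {q0, q2, q4, q5}
read a: {q0, q4, q5}
read b: {q0, q2, q4, q5}
read b: {q0, q1, q2, q4, q5}
Reachable ∩ accepting = {q0, q2, q4, q5} — nonempty.

accepted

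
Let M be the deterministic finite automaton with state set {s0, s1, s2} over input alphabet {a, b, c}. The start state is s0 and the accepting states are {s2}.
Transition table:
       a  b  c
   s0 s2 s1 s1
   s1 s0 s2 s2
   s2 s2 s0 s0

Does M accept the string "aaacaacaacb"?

s0 --a--> s2
s2 --a--> s2
s2 --a--> s2
s2 --c--> s0
s0 --a--> s2
s2 --a--> s2
s2 --c--> s0
s0 --a--> s2
s2 --a--> s2
s2 --c--> s0
s0 --b--> s1
End in state s1, which is not an accepting state.

rejected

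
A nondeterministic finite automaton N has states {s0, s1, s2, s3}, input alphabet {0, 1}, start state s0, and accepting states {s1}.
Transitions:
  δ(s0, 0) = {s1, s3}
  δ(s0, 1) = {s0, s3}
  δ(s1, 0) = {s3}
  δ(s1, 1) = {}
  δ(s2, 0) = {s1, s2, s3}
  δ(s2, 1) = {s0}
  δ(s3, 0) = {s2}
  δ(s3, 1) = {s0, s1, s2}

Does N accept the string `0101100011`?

rejected

Start: {s0}
read 0: {s1, s3}
read 1: {s0, s1, s2}
read 0: {s1, s2, s3}
read 1: {s0, s1, s2}
read 1: {s0, s3}
read 0: {s1, s2, s3}
read 0: {s1, s2, s3}
read 0: {s1, s2, s3}
read 1: {s0, s1, s2}
read 1: {s0, s3}
Reachable ∩ accepting = {} — empty.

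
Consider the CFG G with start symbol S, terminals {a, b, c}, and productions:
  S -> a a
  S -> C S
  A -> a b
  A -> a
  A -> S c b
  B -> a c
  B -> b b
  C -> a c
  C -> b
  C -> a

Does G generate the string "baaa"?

yes

S ⇒ CS ⇒ bS ⇒ bCS ⇒ baS ⇒ baaa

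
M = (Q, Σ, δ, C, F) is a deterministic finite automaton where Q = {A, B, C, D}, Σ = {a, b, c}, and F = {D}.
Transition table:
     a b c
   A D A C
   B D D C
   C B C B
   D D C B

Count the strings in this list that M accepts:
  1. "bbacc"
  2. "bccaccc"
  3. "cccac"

"bbacc": rejected
"bccaccc": rejected
"cccac": rejected

0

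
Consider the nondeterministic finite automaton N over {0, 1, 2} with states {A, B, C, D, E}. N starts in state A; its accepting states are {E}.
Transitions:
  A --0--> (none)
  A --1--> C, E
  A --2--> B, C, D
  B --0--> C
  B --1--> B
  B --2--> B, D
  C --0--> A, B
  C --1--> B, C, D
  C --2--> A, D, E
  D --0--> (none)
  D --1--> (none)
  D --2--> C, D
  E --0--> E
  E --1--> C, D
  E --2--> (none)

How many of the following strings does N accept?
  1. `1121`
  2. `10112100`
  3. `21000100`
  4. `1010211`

3

`1121`: accepted
`10112100`: accepted
`21000100`: accepted
`1010211`: rejected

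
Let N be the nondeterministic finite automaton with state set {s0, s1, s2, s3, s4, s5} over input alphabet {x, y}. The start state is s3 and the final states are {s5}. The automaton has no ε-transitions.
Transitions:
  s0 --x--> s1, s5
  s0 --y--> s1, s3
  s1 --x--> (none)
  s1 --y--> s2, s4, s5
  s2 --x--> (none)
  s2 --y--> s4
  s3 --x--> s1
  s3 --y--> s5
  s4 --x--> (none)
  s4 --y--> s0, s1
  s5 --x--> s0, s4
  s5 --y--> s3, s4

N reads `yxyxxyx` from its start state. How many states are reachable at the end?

2

Start: {s3}
read y: {s5}
read x: {s0, s4}
read y: {s0, s1, s3}
read x: {s1, s5}
read x: {s0, s4}
read y: {s0, s1, s3}
read x: {s1, s5}
Final reachable set {s1, s5} has 2 states.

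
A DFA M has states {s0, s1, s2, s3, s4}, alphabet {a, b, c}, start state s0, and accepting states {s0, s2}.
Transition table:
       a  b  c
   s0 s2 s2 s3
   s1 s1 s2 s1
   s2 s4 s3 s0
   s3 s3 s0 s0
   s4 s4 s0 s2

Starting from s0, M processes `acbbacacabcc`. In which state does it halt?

s0 --a--> s2
s2 --c--> s0
s0 --b--> s2
s2 --b--> s3
s3 --a--> s3
s3 --c--> s0
s0 --a--> s2
s2 --c--> s0
s0 --a--> s2
s2 --b--> s3
s3 --c--> s0
s0 --c--> s3

s3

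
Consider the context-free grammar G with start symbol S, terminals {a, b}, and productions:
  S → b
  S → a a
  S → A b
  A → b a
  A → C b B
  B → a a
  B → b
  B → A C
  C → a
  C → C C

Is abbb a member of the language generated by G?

yes

S ⇒ Ab ⇒ CbBb ⇒ abBb ⇒ abbb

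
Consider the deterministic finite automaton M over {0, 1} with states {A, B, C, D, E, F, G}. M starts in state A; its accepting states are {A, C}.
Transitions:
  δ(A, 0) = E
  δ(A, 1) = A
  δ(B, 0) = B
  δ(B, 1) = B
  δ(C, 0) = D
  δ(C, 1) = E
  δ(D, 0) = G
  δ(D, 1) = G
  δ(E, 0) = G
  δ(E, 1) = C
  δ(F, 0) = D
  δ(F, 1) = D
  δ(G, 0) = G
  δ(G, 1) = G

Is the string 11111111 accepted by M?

A --1--> A
A --1--> A
A --1--> A
A --1--> A
A --1--> A
A --1--> A
A --1--> A
A --1--> A
End in state A, which is an accepting state.

accepted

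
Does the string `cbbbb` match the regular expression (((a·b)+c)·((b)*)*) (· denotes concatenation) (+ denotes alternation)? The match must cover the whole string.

yes

Split as c·bbbb: ((a·b)+c) matches c and ((b)*)* matches bbbb.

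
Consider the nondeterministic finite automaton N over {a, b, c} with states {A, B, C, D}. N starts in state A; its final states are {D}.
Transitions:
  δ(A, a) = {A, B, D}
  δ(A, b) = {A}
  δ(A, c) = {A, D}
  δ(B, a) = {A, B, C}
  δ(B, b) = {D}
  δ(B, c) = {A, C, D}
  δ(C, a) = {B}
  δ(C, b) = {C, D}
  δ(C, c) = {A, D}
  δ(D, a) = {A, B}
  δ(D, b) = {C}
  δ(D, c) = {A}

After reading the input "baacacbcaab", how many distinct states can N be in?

Start: {A}
read b: {A}
read a: {A, B, D}
read a: {A, B, C, D}
read c: {A, C, D}
read a: {A, B, D}
read c: {A, C, D}
read b: {A, C, D}
read c: {A, D}
read a: {A, B, D}
read a: {A, B, C, D}
read b: {A, C, D}
Final reachable set {A, C, D} has 3 states.

3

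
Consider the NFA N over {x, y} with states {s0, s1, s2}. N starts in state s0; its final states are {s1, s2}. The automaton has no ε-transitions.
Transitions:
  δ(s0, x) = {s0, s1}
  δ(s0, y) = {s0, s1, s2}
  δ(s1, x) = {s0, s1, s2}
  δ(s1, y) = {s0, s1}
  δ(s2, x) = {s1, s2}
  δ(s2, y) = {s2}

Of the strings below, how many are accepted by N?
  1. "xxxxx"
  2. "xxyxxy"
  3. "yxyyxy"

3

"xxxxx": accepted
"xxyxxy": accepted
"yxyyxy": accepted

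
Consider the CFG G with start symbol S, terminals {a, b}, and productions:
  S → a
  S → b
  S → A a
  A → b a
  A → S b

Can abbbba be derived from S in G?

no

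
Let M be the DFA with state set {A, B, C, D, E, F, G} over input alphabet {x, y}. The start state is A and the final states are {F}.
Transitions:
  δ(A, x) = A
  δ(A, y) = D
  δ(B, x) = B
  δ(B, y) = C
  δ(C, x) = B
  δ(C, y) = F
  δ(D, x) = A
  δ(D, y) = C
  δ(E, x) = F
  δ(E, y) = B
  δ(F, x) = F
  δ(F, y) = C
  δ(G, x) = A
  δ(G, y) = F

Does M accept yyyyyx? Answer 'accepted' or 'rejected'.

accepted

A --y--> D
D --y--> C
C --y--> F
F --y--> C
C --y--> F
F --x--> F
End in state F, which is an accepting state.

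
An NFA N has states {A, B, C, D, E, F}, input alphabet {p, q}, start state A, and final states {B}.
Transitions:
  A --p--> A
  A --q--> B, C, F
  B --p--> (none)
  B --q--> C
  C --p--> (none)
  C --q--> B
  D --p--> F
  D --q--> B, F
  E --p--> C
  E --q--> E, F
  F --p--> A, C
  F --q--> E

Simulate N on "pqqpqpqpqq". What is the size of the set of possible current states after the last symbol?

Start: {A}
read p: {A}
read q: {B, C, F}
read q: {B, C, E}
read p: {C}
read q: {B}
read p: {}
The reachable set is empty and stays empty for the remaining 4 symbols.
Final reachable set {} has 0 states.

0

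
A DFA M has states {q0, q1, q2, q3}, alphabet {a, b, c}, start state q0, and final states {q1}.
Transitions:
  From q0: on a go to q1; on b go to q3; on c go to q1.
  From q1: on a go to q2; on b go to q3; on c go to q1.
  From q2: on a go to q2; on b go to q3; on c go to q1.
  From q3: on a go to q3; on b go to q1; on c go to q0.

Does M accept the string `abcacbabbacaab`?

rejected

q0 --a--> q1
q1 --b--> q3
q3 --c--> q0
q0 --a--> q1
q1 --c--> q1
q1 --b--> q3
q3 --a--> q3
q3 --b--> q1
q1 --b--> q3
q3 --a--> q3
q3 --c--> q0
q0 --a--> q1
q1 --a--> q2
q2 --b--> q3
End in state q3, which is not an accepting state.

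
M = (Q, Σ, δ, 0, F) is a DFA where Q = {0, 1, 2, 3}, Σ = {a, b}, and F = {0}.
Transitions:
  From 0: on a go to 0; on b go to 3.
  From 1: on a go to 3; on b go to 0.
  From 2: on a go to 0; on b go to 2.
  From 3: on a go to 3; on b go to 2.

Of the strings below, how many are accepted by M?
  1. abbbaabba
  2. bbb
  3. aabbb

abbbaabba: accepted
bbb: rejected
aabbb: rejected

1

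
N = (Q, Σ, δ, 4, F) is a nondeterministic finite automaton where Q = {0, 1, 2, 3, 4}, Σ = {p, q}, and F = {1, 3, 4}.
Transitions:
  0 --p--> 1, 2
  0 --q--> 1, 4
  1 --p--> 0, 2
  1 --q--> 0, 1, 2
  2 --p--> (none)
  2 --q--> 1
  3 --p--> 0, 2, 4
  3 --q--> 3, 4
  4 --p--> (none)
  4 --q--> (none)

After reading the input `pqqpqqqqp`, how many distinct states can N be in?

Start: {4}
read p: {}
The reachable set is empty and stays empty for the remaining 8 symbols.
Final reachable set {} has 0 states.

0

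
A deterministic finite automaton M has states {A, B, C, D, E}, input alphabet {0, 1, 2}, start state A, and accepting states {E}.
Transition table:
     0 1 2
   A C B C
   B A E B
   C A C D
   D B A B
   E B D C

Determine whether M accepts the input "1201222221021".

A --1--> B
B --2--> B
B --0--> A
A --1--> B
B --2--> B
B --2--> B
B --2--> B
B --2--> B
B --2--> B
B --1--> E
E --0--> B
B --2--> B
B --1--> E
End in state E, which is an accepting state.

accepted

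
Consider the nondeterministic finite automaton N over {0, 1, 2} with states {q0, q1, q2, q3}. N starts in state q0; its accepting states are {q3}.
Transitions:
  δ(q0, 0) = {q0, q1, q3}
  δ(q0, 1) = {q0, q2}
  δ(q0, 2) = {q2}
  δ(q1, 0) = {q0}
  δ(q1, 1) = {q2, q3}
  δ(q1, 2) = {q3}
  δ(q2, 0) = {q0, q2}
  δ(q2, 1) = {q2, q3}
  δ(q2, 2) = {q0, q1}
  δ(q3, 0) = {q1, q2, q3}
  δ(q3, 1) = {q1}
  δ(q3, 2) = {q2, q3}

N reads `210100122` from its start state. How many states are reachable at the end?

4

Start: {q0}
read 2: {q2}
read 1: {q2, q3}
read 0: {q0, q1, q2, q3}
read 1: {q0, q1, q2, q3}
read 0: {q0, q1, q2, q3}
read 0: {q0, q1, q2, q3}
read 1: {q0, q1, q2, q3}
read 2: {q0, q1, q2, q3}
read 2: {q0, q1, q2, q3}
Final reachable set {q0, q1, q2, q3} has 4 states.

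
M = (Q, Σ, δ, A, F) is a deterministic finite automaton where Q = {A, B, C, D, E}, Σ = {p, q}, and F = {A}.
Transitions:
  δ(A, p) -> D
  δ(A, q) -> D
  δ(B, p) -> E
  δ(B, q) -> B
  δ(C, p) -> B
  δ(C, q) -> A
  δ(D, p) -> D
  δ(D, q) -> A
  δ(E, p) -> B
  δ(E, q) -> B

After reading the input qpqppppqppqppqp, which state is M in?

D

A --q--> D
D --p--> D
D --q--> A
A --p--> D
D --p--> D
D --p--> D
D --p--> D
D --q--> A
A --p--> D
D --p--> D
D --q--> A
A --p--> D
D --p--> D
D --q--> A
A --p--> D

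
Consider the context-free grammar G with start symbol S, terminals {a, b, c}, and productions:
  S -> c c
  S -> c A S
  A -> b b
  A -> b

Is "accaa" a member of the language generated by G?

no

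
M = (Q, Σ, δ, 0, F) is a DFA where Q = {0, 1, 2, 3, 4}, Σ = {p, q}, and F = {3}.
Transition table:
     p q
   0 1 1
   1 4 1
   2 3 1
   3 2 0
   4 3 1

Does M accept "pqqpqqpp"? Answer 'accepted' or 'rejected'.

0 --p--> 1
1 --q--> 1
1 --q--> 1
1 --p--> 4
4 --q--> 1
1 --q--> 1
1 --p--> 4
4 --p--> 3
End in state 3, which is an accepting state.

accepted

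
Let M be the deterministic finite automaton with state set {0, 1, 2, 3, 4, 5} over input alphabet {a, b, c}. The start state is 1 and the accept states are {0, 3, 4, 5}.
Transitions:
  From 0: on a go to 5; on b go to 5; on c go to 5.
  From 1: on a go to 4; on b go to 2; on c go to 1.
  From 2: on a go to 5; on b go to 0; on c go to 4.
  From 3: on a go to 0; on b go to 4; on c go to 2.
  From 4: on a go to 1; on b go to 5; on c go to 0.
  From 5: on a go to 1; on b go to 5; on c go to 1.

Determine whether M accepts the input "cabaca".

1 --c--> 1
1 --a--> 4
4 --b--> 5
5 --a--> 1
1 --c--> 1
1 --a--> 4
End in state 4, which is an accepting state.

accepted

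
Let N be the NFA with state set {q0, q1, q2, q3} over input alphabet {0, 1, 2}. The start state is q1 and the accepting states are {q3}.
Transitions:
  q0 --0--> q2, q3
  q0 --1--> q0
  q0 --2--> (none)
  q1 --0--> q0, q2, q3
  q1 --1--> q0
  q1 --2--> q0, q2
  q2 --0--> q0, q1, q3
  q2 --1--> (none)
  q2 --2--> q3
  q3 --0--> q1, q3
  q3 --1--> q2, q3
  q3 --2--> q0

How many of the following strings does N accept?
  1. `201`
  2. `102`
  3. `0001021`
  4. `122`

3

`201`: accepted
`102`: accepted
`0001021`: accepted
`122`: rejected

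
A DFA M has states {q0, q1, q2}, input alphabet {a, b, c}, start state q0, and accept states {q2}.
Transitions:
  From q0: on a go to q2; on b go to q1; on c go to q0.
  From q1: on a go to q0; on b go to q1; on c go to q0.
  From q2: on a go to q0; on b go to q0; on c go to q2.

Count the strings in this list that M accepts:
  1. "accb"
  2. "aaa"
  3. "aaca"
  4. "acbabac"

3

"accb": rejected
"aaa": accepted
"aaca": accepted
"acbabac": accepted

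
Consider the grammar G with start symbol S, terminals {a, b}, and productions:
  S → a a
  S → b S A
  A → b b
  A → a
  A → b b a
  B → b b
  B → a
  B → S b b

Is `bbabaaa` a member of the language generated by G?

no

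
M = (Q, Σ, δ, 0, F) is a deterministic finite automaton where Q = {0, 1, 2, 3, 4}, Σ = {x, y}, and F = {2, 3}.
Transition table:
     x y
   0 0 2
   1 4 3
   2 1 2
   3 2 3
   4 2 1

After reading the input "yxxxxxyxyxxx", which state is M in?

0 --y--> 2
2 --x--> 1
1 --x--> 4
4 --x--> 2
2 --x--> 1
1 --x--> 4
4 --y--> 1
1 --x--> 4
4 --y--> 1
1 --x--> 4
4 --x--> 2
2 --x--> 1

1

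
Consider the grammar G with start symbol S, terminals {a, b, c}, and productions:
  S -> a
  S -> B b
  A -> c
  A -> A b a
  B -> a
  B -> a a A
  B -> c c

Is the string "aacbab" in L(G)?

S ⇒ Bb ⇒ aaAb ⇒ aaAbab ⇒ aacbab

yes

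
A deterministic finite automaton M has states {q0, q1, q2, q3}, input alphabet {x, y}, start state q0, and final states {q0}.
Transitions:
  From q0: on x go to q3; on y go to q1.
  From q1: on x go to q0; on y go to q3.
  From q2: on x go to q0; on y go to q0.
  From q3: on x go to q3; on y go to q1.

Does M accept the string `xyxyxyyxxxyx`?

q0 --x--> q3
q3 --y--> q1
q1 --x--> q0
q0 --y--> q1
q1 --x--> q0
q0 --y--> q1
q1 --y--> q3
q3 --x--> q3
q3 --x--> q3
q3 --x--> q3
q3 --y--> q1
q1 --x--> q0
End in state q0, which is an accepting state.

accepted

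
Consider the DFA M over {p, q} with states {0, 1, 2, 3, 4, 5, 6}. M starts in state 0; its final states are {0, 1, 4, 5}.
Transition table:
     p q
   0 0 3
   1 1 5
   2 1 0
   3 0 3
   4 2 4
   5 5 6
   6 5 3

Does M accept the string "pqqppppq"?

0 --p--> 0
0 --q--> 3
3 --q--> 3
3 --p--> 0
0 --p--> 0
0 --p--> 0
0 --p--> 0
0 --q--> 3
End in state 3, which is not an accepting state.

rejected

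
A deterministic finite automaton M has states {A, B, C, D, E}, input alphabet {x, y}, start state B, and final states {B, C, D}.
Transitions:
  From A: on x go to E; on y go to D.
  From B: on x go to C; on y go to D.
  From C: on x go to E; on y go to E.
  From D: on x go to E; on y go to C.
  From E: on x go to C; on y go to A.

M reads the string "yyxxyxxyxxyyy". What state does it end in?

B --y--> D
D --y--> C
C --x--> E
E --x--> C
C --y--> E
E --x--> C
C --x--> E
E --y--> A
A --x--> E
E --x--> C
C --y--> E
E --y--> A
A --y--> D

D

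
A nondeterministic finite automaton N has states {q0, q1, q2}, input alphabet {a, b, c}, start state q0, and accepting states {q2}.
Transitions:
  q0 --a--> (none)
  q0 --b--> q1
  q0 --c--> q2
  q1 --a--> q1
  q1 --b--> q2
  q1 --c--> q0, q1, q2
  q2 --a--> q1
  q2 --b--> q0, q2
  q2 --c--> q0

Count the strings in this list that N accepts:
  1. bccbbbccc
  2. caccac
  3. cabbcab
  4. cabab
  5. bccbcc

5

bccbbbccc: accepted
caccac: accepted
cabbcab: accepted
cabab: accepted
bccbcc: accepted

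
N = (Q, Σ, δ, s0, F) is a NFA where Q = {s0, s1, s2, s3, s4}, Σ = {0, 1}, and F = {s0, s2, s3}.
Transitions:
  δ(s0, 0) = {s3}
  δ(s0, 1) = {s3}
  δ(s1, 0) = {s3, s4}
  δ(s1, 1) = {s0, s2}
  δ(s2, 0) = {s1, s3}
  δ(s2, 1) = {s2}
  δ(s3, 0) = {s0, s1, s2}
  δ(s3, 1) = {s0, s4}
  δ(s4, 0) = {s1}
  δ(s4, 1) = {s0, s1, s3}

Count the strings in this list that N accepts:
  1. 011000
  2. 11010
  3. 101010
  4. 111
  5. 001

5

011000: accepted
11010: accepted
101010: accepted
111: accepted
001: accepted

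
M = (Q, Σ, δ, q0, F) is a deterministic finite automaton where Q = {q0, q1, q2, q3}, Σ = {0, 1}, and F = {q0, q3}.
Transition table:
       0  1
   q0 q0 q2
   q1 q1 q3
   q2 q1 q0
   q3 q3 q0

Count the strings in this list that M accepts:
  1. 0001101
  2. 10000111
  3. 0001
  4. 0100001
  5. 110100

0001101: rejected
10000111: rejected
0001: rejected
0100001: accepted
110100: rejected

1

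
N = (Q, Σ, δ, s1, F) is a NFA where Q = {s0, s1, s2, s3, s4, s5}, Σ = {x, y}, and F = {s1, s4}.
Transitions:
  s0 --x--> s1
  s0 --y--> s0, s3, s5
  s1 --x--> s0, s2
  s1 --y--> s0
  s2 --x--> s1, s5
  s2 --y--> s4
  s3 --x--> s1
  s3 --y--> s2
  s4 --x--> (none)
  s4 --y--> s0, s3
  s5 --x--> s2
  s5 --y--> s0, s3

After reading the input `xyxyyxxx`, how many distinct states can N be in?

Start: {s1}
read x: {s0, s2}
read y: {s0, s3, s4, s5}
read x: {s1, s2}
read y: {s0, s4}
read y: {s0, s3, s5}
read x: {s1, s2}
read x: {s0, s1, s2, s5}
read x: {s0, s1, s2, s5}
Final reachable set {s0, s1, s2, s5} has 4 states.

4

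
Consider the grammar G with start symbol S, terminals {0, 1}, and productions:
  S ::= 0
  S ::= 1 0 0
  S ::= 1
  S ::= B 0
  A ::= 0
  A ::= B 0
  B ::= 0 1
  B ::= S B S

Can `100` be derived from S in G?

yes

S ⇒ 100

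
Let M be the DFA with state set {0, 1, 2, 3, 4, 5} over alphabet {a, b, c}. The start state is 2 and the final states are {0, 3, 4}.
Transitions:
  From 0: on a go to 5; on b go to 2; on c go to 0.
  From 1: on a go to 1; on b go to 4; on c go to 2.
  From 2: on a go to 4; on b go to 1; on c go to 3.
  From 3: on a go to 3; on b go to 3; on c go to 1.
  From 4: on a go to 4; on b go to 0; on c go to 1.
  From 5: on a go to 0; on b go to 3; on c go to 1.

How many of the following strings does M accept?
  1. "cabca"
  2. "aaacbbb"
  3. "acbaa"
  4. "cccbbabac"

"cabca": rejected
"aaacbbb": rejected
"acbaa": accepted
"cccbbabac": rejected

1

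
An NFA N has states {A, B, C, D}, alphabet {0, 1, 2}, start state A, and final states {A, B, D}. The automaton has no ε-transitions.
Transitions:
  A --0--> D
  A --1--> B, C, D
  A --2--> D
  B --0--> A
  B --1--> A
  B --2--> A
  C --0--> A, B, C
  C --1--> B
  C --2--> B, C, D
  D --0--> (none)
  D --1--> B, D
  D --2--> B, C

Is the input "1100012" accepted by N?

Start: {A}
read 1: {B, C, D}
read 1: {A, B, D}
read 0: {A, D}
read 0: {D}
read 0: {}
The reachable set is empty and stays empty for the remaining 2 symbols.
Reachable ∩ accepting = {} — empty.

rejected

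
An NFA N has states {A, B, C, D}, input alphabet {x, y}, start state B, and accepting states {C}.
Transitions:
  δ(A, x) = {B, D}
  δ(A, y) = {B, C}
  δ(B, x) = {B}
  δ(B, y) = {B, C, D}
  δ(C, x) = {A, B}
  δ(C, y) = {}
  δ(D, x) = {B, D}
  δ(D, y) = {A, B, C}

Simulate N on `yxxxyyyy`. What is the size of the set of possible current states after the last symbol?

Start: {B}
read y: {B, C, D}
read x: {A, B, D}
read x: {B, D}
read x: {B, D}
read y: {A, B, C, D}
read y: {A, B, C, D}
read y: {A, B, C, D}
read y: {A, B, C, D}
Final reachable set {A, B, C, D} has 4 states.

4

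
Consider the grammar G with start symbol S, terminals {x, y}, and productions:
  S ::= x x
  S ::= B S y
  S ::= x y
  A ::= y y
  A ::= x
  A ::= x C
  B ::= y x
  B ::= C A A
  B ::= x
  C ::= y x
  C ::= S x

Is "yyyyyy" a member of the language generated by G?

no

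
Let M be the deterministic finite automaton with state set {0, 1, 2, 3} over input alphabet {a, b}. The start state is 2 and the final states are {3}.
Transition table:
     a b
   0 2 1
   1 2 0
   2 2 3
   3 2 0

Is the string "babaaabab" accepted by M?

2 --b--> 3
3 --a--> 2
2 --b--> 3
3 --a--> 2
2 --a--> 2
2 --a--> 2
2 --b--> 3
3 --a--> 2
2 --b--> 3
End in state 3, which is an accepting state.

accepted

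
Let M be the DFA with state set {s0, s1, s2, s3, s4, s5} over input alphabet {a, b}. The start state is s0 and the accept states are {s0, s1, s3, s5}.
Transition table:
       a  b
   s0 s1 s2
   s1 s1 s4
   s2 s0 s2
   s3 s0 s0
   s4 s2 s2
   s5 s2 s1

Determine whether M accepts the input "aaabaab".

s0 --a--> s1
s1 --a--> s1
s1 --a--> s1
s1 --b--> s4
s4 --a--> s2
s2 --a--> s0
s0 --b--> s2
End in state s2, which is not an accepting state.

rejected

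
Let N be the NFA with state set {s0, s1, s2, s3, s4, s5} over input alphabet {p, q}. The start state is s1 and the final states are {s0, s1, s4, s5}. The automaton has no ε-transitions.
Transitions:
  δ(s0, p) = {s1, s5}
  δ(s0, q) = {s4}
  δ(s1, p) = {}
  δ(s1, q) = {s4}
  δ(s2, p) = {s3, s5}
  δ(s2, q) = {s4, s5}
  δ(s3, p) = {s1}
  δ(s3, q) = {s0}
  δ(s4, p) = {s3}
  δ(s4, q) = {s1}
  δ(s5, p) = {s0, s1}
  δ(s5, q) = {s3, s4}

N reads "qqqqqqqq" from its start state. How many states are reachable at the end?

Start: {s1}
read q: {s4}
read q: {s1}
read q: {s4}
read q: {s1}
read q: {s4}
read q: {s1}
read q: {s4}
read q: {s1}
Final reachable set {s1} has 1 state.

1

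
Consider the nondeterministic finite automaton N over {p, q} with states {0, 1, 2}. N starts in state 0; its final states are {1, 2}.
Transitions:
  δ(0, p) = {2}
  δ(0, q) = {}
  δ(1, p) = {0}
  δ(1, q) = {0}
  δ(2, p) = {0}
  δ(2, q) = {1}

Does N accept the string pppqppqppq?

Start: {0}
read p: {2}
read p: {0}
read p: {2}
read q: {1}
read p: {0}
read p: {2}
read q: {1}
read p: {0}
read p: {2}
read q: {1}
Reachable ∩ accepting = {1} — nonempty.

accepted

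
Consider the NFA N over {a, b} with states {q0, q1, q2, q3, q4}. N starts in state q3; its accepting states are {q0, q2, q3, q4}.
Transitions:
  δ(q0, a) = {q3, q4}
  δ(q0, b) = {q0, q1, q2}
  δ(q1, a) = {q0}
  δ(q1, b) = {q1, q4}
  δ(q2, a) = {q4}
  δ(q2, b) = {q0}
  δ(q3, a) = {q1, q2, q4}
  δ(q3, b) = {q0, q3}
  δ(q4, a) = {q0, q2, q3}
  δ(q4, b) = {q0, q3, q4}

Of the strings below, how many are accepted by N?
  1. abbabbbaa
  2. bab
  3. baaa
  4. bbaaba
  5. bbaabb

5

abbabbbaa: accepted
bab: accepted
baaa: accepted
bbaaba: accepted
bbaabb: accepted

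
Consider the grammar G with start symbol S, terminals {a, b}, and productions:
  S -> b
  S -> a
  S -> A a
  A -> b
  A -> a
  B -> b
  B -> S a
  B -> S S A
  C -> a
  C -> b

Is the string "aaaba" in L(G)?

no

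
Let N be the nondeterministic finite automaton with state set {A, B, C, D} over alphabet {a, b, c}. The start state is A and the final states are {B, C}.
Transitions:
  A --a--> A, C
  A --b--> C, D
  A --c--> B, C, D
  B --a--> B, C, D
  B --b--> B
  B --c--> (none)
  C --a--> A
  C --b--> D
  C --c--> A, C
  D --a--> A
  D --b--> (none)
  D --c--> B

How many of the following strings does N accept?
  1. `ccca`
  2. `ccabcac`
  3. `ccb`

`ccca`: accepted
`ccabcac`: accepted
`ccb`: accepted

3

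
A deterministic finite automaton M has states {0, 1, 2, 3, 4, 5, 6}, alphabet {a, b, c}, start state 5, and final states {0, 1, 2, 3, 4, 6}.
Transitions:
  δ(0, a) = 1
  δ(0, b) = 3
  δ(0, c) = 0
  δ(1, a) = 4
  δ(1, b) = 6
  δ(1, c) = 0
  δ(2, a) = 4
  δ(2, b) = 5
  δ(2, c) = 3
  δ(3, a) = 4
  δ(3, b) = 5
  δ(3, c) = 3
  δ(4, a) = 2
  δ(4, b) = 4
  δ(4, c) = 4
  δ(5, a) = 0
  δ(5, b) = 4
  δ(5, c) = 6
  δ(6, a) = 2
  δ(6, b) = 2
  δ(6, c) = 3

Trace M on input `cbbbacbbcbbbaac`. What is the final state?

4

5 --c--> 6
6 --b--> 2
2 --b--> 5
5 --b--> 4
4 --a--> 2
2 --c--> 3
3 --b--> 5
5 --b--> 4
4 --c--> 4
4 --b--> 4
4 --b--> 4
4 --b--> 4
4 --a--> 2
2 --a--> 4
4 --c--> 4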